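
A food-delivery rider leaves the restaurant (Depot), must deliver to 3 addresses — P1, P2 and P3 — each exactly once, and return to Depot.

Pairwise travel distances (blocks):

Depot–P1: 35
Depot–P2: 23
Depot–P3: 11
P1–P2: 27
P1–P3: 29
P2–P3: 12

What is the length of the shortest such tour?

Depot-P1-P2-P3-Depot: 35+27+12+11 = 85
Depot-P1-P3-P2-Depot: 35+29+12+23 = 99
Depot-P2-P1-P3-Depot: 23+27+29+11 = 90
The minimum is 85.
One optimal route: Depot → P1 → P2 → P3 → Depot (or its reverse).

Minimum total distance: 85 blocks.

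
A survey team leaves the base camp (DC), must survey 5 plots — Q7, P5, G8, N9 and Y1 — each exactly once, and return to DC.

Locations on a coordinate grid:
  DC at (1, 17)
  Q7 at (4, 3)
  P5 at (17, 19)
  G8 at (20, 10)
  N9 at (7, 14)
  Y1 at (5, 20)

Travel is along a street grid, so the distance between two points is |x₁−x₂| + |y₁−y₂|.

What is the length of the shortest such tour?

With 5 stops there are 5!/2 = 60 distinct round trips (a route and its reverse cost the same).
DC-Q7-P5-G8-N9-Y1-DC: 17+29+12+17+8+7 = 90
DC-Q7-P5-G8-Y1-N9-DC: 17+29+12+25+8+9 = 100
DC-Q7-P5-N9-G8-Y1-DC: 17+29+15+17+25+7 = 110
DC-Q7-P5-N9-Y1-G8-DC: 17+29+15+8+25+26 = 120
DC-Q7-P5-Y1-G8-N9-DC: 17+29+13+25+17+9 = 110
DC-Q7-P5-Y1-N9-G8-DC: 17+29+13+8+17+26 = 110
DC-Q7-G8-P5-N9-Y1-DC: 17+23+12+15+8+7 = 82
DC-Q7-G8-P5-Y1-N9-DC: 17+23+12+13+8+9 = 82
DC-Q7-G8-N9-P5-Y1-DC: 17+23+17+15+13+7 = 92
DC-Q7-G8-N9-Y1-P5-DC: 17+23+17+8+13+18 = 96
DC-Q7-G8-Y1-P5-N9-DC: 17+23+25+13+15+9 = 102
DC-Q7-G8-Y1-N9-P5-DC: 17+23+25+8+15+18 = 106
DC-Q7-N9-P5-G8-Y1-DC: 17+14+15+12+25+7 = 90
DC-Q7-N9-P5-Y1-G8-DC: 17+14+15+13+25+26 = 110
… (46 more)
DC-N9-Q7-G8-P5-Y1-DC: 9+14+23+12+13+7 = 78  ← best
The minimum is 78.
One optimal route: DC → N9 → Q7 → G8 → P5 → Y1 → DC (or its reverse).

Minimum total distance: 78.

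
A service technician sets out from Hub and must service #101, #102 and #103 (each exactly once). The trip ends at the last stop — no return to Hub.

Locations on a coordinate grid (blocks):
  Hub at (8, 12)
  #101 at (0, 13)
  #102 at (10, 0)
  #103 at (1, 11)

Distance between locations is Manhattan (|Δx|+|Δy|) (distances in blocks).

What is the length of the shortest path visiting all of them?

There are 3! = 6 possible orderings.
Hub - #101 - #102 - #103: 9+23+20 = 52
Hub - #101 - #103 - #102: 9+3+20 = 32
Hub - #102 - #101 - #103: 14+23+3 = 40
Hub - #102 - #103 - #101: 14+20+3 = 37
Hub - #103 - #101 - #102: 8+3+23 = 34
Hub - #103 - #102 - #101: 8+20+23 = 51
The minimum is 32.
One shortest path: Hub → #101 → #103 → #102.

Minimum one-way distance = 32 blocks.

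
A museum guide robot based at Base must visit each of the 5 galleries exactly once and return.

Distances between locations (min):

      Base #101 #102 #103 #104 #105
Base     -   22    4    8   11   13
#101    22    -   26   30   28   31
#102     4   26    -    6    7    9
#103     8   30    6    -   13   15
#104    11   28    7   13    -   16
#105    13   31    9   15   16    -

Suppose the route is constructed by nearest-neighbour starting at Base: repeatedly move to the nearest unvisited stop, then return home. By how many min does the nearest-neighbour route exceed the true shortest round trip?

From Base: #102=4, #103=8, #104=11, #105=13, #101=22 → choose #102 (4).
From #102: #103=6, #104=7, #105=9, #101=26 → choose #103 (6).
From #103: #104=13, #105=15, #101=30 → choose #104 (13).
From #104: #105=16, #101=28 → choose #105 (16).
From #105: #101=31 → choose #101 (31).
NN route Base → #102 → #103 → #104 → #105 → #101 → Base costs 92.
Optimal: Base → #101 → #104 → #102 → #105 → #103 → Base costs 89 (by enumerating all 60 distinct tours).
Excess = 92 − 89 = 3.

3 min longer than the optimal tour.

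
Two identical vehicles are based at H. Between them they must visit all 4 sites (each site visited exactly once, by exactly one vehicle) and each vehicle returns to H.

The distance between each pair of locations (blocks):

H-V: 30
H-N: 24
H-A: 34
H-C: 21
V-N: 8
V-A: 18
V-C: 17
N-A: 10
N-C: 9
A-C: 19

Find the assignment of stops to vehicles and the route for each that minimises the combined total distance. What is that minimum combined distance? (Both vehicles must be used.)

124 blocks — the smallest possible combined total.

Check every non-empty split of the stops between the two vehicles; for each half take its own optimal tour:
  {V} + {N, A, C}: 60 + 74 = 134
  {N} + {V, A, C}: 48 + 88 = 136
  {V, N} + {A, C}: 62 + 74 = 136
  {A} + {V, N, C}: 68 + 68 = 136
  {V, A} + {N, C}: 82 + 54 = 136
  {N, A} + {V, C}: 68 + 68 = 136
  … (7 splits in total)
  {V, N, A} + {C}: 82 + 42 = 124  ← best
Best: vehicle 1 H → V → N → A → H = 82; vehicle 2 H → C → H = 42; combined 124.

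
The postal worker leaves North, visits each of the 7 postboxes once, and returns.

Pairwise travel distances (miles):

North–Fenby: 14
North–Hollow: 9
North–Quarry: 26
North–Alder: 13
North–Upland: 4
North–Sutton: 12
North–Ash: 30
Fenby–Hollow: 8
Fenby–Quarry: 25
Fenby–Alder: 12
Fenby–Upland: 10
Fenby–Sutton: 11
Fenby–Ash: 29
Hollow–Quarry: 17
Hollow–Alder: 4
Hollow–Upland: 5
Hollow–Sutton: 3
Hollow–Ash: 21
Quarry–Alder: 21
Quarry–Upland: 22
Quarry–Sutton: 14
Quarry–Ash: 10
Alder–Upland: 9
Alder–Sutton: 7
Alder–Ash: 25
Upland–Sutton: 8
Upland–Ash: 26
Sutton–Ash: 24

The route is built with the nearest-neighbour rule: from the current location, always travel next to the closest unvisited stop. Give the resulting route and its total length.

Total distance 96 miles via the nearest-neighbour route North → Upland → Hollow → Sutton → Alder → Fenby → Quarry → Ash → North.

North → [Upland:4 / Hollow:9 / Sutton:12 / Alder:13 / Fenby:14 / Quarry:26 / Ash:30] → Upland (4)
Upland → [Hollow:5 / Sutton:8 / Alder:9 / Fenby:10 / Quarry:22 / Ash:26] → Hollow (5)
Hollow → [Sutton:3 / Alder:4 / Fenby:8 / Quarry:17 / Ash:21] → Sutton (3)
Sutton → [Alder:7 / Fenby:11 / Quarry:14 / Ash:24] → Alder (7)
Alder → [Fenby:12 / Quarry:21 / Ash:25] → Fenby (12)
Fenby → [Quarry:25 / Ash:29] → Quarry (25)
Quarry → [Ash:10] → Ash (10)
Return Ash→North: 30.
Total = 4 + 5 + 3 + 7 + 12 + 25 + 10 + 30 = 96.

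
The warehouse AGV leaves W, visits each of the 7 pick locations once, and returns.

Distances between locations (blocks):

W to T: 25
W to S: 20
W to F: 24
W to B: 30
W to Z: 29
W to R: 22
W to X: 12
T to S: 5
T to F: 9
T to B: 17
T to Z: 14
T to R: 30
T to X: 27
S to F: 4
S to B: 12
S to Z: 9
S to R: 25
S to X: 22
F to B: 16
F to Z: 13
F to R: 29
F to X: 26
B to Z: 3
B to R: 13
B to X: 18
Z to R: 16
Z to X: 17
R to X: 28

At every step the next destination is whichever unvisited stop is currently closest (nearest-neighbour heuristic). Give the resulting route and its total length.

109 blocks along W → X → Z → B → S → F → T → R → W.

At W the remaining stops are X 12, S 20, R 22, F 24, T 25, Z 29, B 30; go to X.
At X the remaining stops are Z 17, B 18, S 22, F 26, T 27, R 28; go to Z.
At Z the remaining stops are B 3, S 9, F 13, T 14, R 16; go to B.
At B the remaining stops are S 12, R 13, F 16, T 17; go to S.
At S the remaining stops are F 4, T 5, R 25; go to F.
At F the remaining stops are T 9, R 29; go to T.
At T the remaining stops are R 30; go to R.
Return R→W: 22.
Total = 12 + 17 + 3 + 12 + 4 + 9 + 30 + 22 = 109.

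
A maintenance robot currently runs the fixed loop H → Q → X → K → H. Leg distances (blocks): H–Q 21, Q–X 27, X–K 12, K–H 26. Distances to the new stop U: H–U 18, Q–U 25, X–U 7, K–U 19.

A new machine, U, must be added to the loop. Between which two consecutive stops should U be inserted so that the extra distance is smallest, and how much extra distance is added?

Minimum extra distance: 5 blocks, inserting U between Q and X.

Insertion cost between consecutive stops i–j is d(i,U) + d(U,j) − d(i,j):
  between H and Q: 18 + 25 − 21 = 22
  between Q and X: 25 + 7 − 27 = 5
  between X and K: 7 + 19 − 12 = 14
  between K and H: 19 + 18 − 26 = 11
Cheapest insertion is between Q and X, adding 5.
New total = 86 + 5 = 91.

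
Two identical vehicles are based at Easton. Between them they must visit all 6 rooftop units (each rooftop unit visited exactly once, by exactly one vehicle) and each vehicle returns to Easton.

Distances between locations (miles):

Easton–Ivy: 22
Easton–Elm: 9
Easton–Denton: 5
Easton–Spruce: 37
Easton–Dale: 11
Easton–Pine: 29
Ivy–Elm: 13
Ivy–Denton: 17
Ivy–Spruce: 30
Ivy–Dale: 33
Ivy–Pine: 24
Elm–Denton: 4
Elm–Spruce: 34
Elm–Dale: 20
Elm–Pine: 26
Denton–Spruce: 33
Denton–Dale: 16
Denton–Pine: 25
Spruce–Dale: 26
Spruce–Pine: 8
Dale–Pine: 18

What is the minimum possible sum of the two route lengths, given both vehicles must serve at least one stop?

Try each way of splitting the stops between the two vehicles (each non-empty) and, for each split, find the best tour for each vehicle:
  {Ivy} + {Elm, Denton, Spruce, Dale, Pine}: 44 + 80 = 124
  {Elm} + {Ivy, Denton, Spruce, Dale, Pine}: 18 + 89 = 107
  {Ivy, Elm} + {Denton, Spruce, Dale, Pine}: 44 + 75 = 119
  {Denton} + {Ivy, Elm, Spruce, Dale, Pine}: 10 + 89 = 99
  {Ivy, Denton} + {Elm, Spruce, Dale, Pine}: 44 + 80 = 124
  {Elm, Denton} + {Ivy, Spruce, Dale, Pine}: 18 + 89 = 107
  … (31 splits in total)
Best: vehicle 1 Easton → Denton → Easton = 10; vehicle 2 Easton → Elm → Ivy → Spruce → Pine → Dale → Easton = 89; combined 99.

Minimum combined distance: 99 miles.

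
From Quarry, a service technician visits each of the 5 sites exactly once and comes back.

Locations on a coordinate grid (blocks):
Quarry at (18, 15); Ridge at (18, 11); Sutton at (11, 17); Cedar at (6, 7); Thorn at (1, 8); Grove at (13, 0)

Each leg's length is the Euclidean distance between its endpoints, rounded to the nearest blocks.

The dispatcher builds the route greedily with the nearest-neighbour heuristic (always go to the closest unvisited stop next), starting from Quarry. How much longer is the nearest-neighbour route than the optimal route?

The nearest-neighbour route is 8 blocks longer than optimal.

Quarry: Ridge=4, Sutton=7, Cedar=14, Grove=16, Thorn=18 ⇒ Ridge
Ridge: Sutton=9, Grove=12, Cedar=13, Thorn=17 ⇒ Sutton
Sutton: Cedar=11, Thorn=13, Grove=17 ⇒ Cedar
Cedar: Thorn=5, Grove=10 ⇒ Thorn
Thorn: Grove=14 ⇒ Grove
NN route Quarry → Ridge → Sutton → Cedar → Thorn → Grove → Quarry costs 59.
Optimal: Quarry → Ridge → Grove → Cedar → Thorn → Sutton → Quarry costs 51 (by enumerating all 60 distinct tours).
Excess = 59 − 51 = 8.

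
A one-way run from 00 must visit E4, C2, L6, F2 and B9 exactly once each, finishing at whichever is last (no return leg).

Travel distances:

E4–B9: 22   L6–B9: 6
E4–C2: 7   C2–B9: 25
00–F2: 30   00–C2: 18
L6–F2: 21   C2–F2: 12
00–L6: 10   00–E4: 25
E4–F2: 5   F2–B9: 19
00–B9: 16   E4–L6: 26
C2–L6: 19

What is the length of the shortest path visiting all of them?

There are 5! = 120 possible orderings.
00 - E4 - C2 - L6 - F2 - B9: 25+7+19+21+19 = 91
00 - E4 - C2 - L6 - B9 - F2: 25+7+19+6+19 = 76
00 - E4 - C2 - F2 - L6 - B9: 25+7+12+21+6 = 71
00 - E4 - C2 - F2 - B9 - L6: 25+7+12+19+6 = 69
00 - E4 - C2 - B9 - L6 - F2: 25+7+25+6+21 = 84
00 - E4 - C2 - B9 - F2 - L6: 25+7+25+19+21 = 97
00 - E4 - L6 - C2 - F2 - B9: 25+26+19+12+19 = 101
00 - E4 - L6 - C2 - B9 - F2: 25+26+19+25+19 = 114
00 - E4 - L6 - F2 - C2 - B9: 25+26+21+12+25 = 109
00 - E4 - L6 - F2 - B9 - C2: 25+26+21+19+25 = 116
00 - E4 - L6 - B9 - C2 - F2: 25+26+6+25+12 = 94
00 - E4 - L6 - B9 - F2 - C2: 25+26+6+19+12 = 88
00 - E4 - F2 - C2 - L6 - B9: 25+5+12+19+6 = 67
00 - E4 - F2 - C2 - B9 - L6: 25+5+12+25+6 = 73
… (106 more)
00 - L6 - B9 - F2 - E4 - C2: 10+6+19+5+7 = 47  ← best
The minimum is 47.
One shortest path: 00 → L6 → B9 → F2 → E4 → C2.

Shortest open route: 47.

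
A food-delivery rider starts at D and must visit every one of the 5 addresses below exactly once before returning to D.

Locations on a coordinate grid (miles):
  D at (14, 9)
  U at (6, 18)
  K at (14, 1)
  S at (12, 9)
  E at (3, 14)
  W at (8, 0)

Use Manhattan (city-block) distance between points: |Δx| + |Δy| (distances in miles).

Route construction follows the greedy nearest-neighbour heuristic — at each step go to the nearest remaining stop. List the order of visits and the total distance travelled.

From D: distances to unvisited — S=2, K=8, W=15, E=16, U=17. Nearest is S (2).
From S: distances to unvisited — K=10, W=13, E=14, U=15. Nearest is K (10).
From K: distances to unvisited — W=7, E=24, U=25. Nearest is W (7).
From W: distances to unvisited — E=19, U=20. Nearest is E (19).
From E: distances to unvisited — U=7. Nearest is U (7).
Return U→D: 17.
Total = 2 + 10 + 7 + 19 + 7 + 17 = 62.

Nearest-neighbour total = 62 miles; route D → S → K → W → E → U → D.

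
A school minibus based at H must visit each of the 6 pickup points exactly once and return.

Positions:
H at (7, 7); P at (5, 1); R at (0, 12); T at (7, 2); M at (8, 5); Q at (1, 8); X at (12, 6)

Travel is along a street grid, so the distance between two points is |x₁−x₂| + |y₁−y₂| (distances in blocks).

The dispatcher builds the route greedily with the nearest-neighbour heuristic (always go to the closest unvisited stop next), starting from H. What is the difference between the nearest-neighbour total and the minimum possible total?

H: M=3, T=5, X=6, Q=7, P=8, R=12 ⇒ M
M: T=4, X=5, P=7, Q=10, R=15 ⇒ T
T: P=3, X=9, Q=12, R=17 ⇒ P
P: Q=11, X=12, R=16 ⇒ Q
Q: R=5, X=13 ⇒ R
R: X=18 ⇒ X
NN route H → M → T → P → Q → R → X → H costs 50.
Optimal: H → R → Q → P → T → M → X → H costs 46 (by enumerating all 360 distinct tours).
Excess = 50 − 46 = 4.

The nearest-neighbour route is 4 blocks longer than optimal.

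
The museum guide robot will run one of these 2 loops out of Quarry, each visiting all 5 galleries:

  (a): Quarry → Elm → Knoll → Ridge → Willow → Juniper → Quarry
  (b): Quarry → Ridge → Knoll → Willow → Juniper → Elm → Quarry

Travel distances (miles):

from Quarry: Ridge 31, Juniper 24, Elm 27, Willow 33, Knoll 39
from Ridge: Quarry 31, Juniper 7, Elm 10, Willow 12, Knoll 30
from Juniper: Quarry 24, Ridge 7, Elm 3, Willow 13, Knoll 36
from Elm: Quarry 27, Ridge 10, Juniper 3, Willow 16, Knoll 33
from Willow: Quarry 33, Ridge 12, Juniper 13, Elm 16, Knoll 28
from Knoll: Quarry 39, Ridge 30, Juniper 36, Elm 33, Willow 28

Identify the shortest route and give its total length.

(a): 27 + 33 + 30 + 12 + 13 + 24 = 139
(b): 31 + 30 + 28 + 13 + 3 + 27 = 132

Shortest is (b), total 132 miles.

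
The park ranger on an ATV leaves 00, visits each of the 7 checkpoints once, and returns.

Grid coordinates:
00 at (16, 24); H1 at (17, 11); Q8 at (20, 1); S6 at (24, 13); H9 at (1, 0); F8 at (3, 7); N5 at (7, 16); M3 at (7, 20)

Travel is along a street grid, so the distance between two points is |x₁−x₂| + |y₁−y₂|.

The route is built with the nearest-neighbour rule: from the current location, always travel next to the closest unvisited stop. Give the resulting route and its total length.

From 00: distances to unvisited — M3=13, H1=14, N5=17, S6=19, Q8=27, F8=30, H9=39. Nearest is M3 (13).
From M3: distances to unvisited — N5=4, F8=17, H1=19, S6=24, H9=26, Q8=32. Nearest is N5 (4).
From N5: distances to unvisited — F8=13, H1=15, S6=20, H9=22, Q8=28. Nearest is F8 (13).
From F8: distances to unvisited — H9=9, H1=18, Q8=23, S6=27. Nearest is H9 (9).
From H9: distances to unvisited — Q8=20, H1=27, S6=36. Nearest is Q8 (20).
From Q8: distances to unvisited — H1=13, S6=16. Nearest is H1 (13).
From H1: distances to unvisited — S6=9. Nearest is S6 (9).
Return S6→00: 19.
Total = 13 + 4 + 13 + 9 + 20 + 13 + 9 + 19 = 100.

100 along 00 → M3 → N5 → F8 → H9 → Q8 → H1 → S6 → 00.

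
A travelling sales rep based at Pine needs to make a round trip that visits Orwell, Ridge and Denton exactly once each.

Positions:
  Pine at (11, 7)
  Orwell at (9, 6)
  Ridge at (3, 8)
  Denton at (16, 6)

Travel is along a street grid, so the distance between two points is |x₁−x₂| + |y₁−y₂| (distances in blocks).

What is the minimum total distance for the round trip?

Pine → Orwell → Ridge → Denton → Pine: 3+8+15+6 = 32
Pine → Orwell → Denton → Ridge → Pine: 3+7+15+9 = 34
Pine → Ridge → Orwell → Denton → Pine: 9+8+7+6 = 30
The minimum is 30.
One optimal route: Pine → Ridge → Orwell → Denton → Pine (or its reverse).

Minimum total distance: 30 blocks.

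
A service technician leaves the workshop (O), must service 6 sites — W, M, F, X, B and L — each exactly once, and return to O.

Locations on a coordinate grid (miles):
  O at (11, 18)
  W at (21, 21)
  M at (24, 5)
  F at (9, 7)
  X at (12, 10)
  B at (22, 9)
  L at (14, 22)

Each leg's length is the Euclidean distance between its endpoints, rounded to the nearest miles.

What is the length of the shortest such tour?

Shortest round trip = 55 miles.

O - W - M - F - X - B - L - O: 10+16+15+4+10+15+5 = 75
O - W - M - F - X - L - B - O: 10+16+15+4+12+15+14 = 86
O - W - M - F - B - X - L - O: 10+16+15+13+10+12+5 = 81
O - W - M - F - B - L - X - O: 10+16+15+13+15+12+8 = 89
O - W - M - F - L - X - B - O: 10+16+15+16+12+10+14 = 93
O - W - M - F - L - B - X - O: 10+16+15+16+15+10+8 = 90
O - W - M - X - F - B - L - O: 10+16+13+4+13+15+5 = 76
O - W - M - X - F - L - B - O: 10+16+13+4+16+15+14 = 88
… (352 more)
O - X - F - M - B - W - L - O: 8+4+15+4+12+7+5 = 55  ← best
The minimum is 55.
One optimal route: O → X → F → M → B → W → L → O (or its reverse).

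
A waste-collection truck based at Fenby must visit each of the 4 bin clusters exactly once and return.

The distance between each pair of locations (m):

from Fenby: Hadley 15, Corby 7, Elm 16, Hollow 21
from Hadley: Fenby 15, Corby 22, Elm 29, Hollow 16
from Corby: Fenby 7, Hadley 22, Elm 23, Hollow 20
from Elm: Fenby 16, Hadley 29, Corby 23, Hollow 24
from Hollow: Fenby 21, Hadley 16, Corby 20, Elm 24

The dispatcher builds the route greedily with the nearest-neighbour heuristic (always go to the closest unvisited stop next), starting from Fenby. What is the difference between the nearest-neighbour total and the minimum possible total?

The nearest-neighbour route is 3 m longer than optimal.

Fenby: Corby=7, Hadley=15, Elm=16, Hollow=21 ⇒ Corby
Corby: Hollow=20, Hadley=22, Elm=23 ⇒ Hollow
Hollow: Hadley=16, Elm=24 ⇒ Hadley
Hadley: Elm=29 ⇒ Elm
NN route Fenby → Corby → Hollow → Hadley → Elm → Fenby costs 88.
Optimal: Fenby → Hadley → Hollow → Elm → Corby → Fenby costs 85 (by enumerating all 12 distinct tours).
Excess = 88 − 85 = 3.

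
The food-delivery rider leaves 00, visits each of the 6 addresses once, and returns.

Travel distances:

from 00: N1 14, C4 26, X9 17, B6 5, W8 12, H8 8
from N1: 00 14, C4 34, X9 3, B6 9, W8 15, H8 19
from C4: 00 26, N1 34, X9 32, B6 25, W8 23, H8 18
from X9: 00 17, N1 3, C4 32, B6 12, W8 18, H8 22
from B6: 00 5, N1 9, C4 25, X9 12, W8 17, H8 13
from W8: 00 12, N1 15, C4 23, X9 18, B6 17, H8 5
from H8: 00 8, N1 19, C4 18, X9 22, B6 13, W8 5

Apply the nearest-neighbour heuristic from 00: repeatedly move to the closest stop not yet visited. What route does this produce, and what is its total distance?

Total distance 84 via the nearest-neighbour route 00 → B6 → N1 → X9 → W8 → H8 → C4 → 00.

At 00 the remaining stops are B6 5, H8 8, W8 12, N1 14, X9 17, C4 26; go to B6.
At B6 the remaining stops are N1 9, X9 12, H8 13, W8 17, C4 25; go to N1.
At N1 the remaining stops are X9 3, W8 15, H8 19, C4 34; go to X9.
At X9 the remaining stops are W8 18, H8 22, C4 32; go to W8.
At W8 the remaining stops are H8 5, C4 23; go to H8.
At H8 the remaining stops are C4 18; go to C4.
Return C4→00: 26.
Total = 5 + 9 + 3 + 18 + 5 + 18 + 26 = 84.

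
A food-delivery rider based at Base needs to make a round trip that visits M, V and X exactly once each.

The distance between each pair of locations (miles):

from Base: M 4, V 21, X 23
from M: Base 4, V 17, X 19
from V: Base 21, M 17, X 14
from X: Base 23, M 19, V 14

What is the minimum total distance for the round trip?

There are 3 distinct closed tours to check (reversals are equivalent).
Base→M→V→X→Base: 4+17+14+23 = 58
Base→M→X→V→Base: 4+19+14+21 = 58
Base→V→M→X→Base: 21+17+19+23 = 80
The minimum is 58.
One optimal route: Base → M → V → X → Base (or its reverse).

Shortest round trip = 58 miles.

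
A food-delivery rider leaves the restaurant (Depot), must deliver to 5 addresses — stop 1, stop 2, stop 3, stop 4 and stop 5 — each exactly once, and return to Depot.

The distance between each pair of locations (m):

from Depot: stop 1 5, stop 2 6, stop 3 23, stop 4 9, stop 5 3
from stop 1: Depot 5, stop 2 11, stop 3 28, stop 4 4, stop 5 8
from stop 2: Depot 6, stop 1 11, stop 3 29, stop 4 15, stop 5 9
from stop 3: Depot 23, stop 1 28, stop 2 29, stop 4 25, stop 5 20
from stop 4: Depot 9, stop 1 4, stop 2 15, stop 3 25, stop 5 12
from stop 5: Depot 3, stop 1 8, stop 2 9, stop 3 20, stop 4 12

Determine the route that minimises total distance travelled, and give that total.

With 5 stops there are 5!/2 = 60 distinct round trips (a route and its reverse cost the same).
Depot→stop 1→stop 2→stop 3→stop 4→stop 5→Depot: 5+11+29+25+12+3 = 85
Depot→stop 1→stop 2→stop 3→stop 5→stop 4→Depot: 5+11+29+20+12+9 = 86
Depot→stop 1→stop 2→stop 4→stop 3→stop 5→Depot: 5+11+15+25+20+3 = 79
Depot→stop 1→stop 2→stop 4→stop 5→stop 3→Depot: 5+11+15+12+20+23 = 86
Depot→stop 1→stop 2→stop 5→stop 3→stop 4→Depot: 5+11+9+20+25+9 = 79
Depot→stop 1→stop 2→stop 5→stop 4→stop 3→Depot: 5+11+9+12+25+23 = 85
Depot→stop 1→stop 3→stop 2→stop 4→stop 5→Depot: 5+28+29+15+12+3 = 92
Depot→stop 1→stop 3→stop 2→stop 5→stop 4→Depot: 5+28+29+9+12+9 = 92
Depot→stop 1→stop 3→stop 4→stop 2→stop 5→Depot: 5+28+25+15+9+3 = 85
Depot→stop 1→stop 3→stop 4→stop 5→stop 2→Depot: 5+28+25+12+9+6 = 85
Depot→stop 1→stop 3→stop 5→stop 2→stop 4→Depot: 5+28+20+9+15+9 = 86
Depot→stop 1→stop 3→stop 5→stop 4→stop 2→Depot: 5+28+20+12+15+6 = 86
Depot→stop 1→stop 4→stop 2→stop 3→stop 5→Depot: 5+4+15+29+20+3 = 76
Depot→stop 1→stop 4→stop 2→stop 5→stop 3→Depot: 5+4+15+9+20+23 = 76
… (46 more)
Depot→stop 1→stop 4→stop 3→stop 5→stop 2→Depot: 5+4+25+20+9+6 = 69  ← best
The minimum is 69.
One optimal route: Depot → stop 1 → stop 4 → stop 3 → stop 5 → stop 2 → Depot (or its reverse).

Shortest round trip = 69 m.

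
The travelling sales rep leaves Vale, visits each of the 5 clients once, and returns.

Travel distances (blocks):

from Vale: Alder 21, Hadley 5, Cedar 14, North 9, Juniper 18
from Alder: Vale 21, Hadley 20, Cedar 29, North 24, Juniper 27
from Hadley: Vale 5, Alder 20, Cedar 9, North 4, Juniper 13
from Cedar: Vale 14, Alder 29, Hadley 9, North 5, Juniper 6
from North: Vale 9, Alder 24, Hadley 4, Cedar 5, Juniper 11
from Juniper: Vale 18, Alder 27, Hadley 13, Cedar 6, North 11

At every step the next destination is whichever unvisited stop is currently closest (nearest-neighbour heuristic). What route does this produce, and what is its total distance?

Total distance 68 blocks via the nearest-neighbour route Vale → Hadley → North → Cedar → Juniper → Alder → Vale.

From Vale: distances to unvisited — Hadley=5, North=9, Cedar=14, Juniper=18, Alder=21. Nearest is Hadley (5).
From Hadley: distances to unvisited — North=4, Cedar=9, Juniper=13, Alder=20. Nearest is North (4).
From North: distances to unvisited — Cedar=5, Juniper=11, Alder=24. Nearest is Cedar (5).
From Cedar: distances to unvisited — Juniper=6, Alder=29. Nearest is Juniper (6).
From Juniper: distances to unvisited — Alder=27. Nearest is Alder (27).
Return Alder→Vale: 21.
Total = 5 + 4 + 5 + 6 + 27 + 21 = 68.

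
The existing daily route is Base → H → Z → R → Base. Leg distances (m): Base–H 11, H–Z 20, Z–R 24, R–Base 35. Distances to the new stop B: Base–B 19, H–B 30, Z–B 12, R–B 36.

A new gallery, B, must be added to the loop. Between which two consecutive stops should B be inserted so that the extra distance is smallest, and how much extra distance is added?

+20 m — insert B between R and Base.

Insertion cost between consecutive stops i–j is d(i,B) + d(B,j) − d(i,j):
  between Base and H: 19 + 30 − 11 = 38
  between H and Z: 30 + 12 − 20 = 22
  between Z and R: 12 + 36 − 24 = 24
  between R and Base: 36 + 19 − 35 = 20
Cheapest insertion is between R and Base, adding 20.
New total = 90 + 20 = 110.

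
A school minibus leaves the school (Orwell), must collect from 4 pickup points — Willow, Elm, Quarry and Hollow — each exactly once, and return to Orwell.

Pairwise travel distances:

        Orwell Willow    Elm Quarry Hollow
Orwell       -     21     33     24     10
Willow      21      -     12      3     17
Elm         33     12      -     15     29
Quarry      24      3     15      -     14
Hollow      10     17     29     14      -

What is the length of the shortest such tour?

Shortest round trip = 72.

Orwell → Willow → Elm → Quarry → Hollow → Orwell: 21+12+15+14+10 = 72
Orwell → Willow → Elm → Hollow → Quarry → Orwell: 21+12+29+14+24 = 100
Orwell → Willow → Quarry → Elm → Hollow → Orwell: 21+3+15+29+10 = 78
Orwell → Willow → Quarry → Hollow → Elm → Orwell: 21+3+14+29+33 = 100
Orwell → Willow → Hollow → Elm → Quarry → Orwell: 21+17+29+15+24 = 106
Orwell → Willow → Hollow → Quarry → Elm → Orwell: 21+17+14+15+33 = 100
Orwell → Elm → Willow → Quarry → Hollow → Orwell: 33+12+3+14+10 = 72
Orwell → Elm → Willow → Hollow → Quarry → Orwell: 33+12+17+14+24 = 100
Orwell → Elm → Quarry → Willow → Hollow → Orwell: 33+15+3+17+10 = 78
Orwell → Elm → Hollow → Willow → Quarry → Orwell: 33+29+17+3+24 = 106
Orwell → Quarry → Willow → Elm → Hollow → Orwell: 24+3+12+29+10 = 78
Orwell → Quarry → Elm → Willow → Hollow → Orwell: 24+15+12+17+10 = 78
The minimum is 72.
One optimal route: Orwell → Willow → Elm → Quarry → Hollow → Orwell (or its reverse).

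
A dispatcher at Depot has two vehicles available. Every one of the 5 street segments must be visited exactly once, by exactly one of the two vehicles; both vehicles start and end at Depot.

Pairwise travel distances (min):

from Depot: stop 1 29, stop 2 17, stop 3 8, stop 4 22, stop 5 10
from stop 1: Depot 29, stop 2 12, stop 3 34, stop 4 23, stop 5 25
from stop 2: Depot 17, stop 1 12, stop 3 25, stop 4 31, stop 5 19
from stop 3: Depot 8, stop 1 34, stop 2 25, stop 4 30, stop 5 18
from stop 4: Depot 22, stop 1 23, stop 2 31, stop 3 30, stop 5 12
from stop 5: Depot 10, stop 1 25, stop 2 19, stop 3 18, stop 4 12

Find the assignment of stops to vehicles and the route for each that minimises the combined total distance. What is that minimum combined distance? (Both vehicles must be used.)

Check every non-empty split of the stops between the two vehicles; for each half take its own optimal tour:
  {stop 1} + {stop 2, stop 3, stop 4, stop 5}: 58 + 86 = 144
  {stop 2} + {stop 1, stop 3, stop 4, stop 5}: 34 + 87 = 121
  {stop 1, stop 2} + {stop 3, stop 4, stop 5}: 58 + 60 = 118
  {stop 3} + {stop 1, stop 2, stop 4, stop 5}: 16 + 74 = 90
  {stop 1, stop 3} + {stop 2, stop 4, stop 5}: 71 + 70 = 141
  {stop 2, stop 3} + {stop 1, stop 4, stop 5}: 50 + 74 = 124
  … (15 splits in total)
Best: vehicle 1 Depot → stop 3 → Depot = 16; vehicle 2 Depot → stop 2 → stop 1 → stop 4 → stop 5 → Depot = 74; combined 90.

90 min — the smallest possible combined total.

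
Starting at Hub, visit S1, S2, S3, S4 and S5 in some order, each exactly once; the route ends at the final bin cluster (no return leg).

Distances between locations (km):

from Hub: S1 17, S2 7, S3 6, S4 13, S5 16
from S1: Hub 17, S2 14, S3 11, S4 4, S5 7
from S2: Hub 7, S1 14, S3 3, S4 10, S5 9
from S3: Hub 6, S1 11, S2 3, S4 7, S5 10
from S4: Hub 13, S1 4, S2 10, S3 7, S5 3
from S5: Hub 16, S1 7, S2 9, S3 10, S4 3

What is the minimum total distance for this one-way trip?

Minimum one-way distance = 25 km.

There are 5! = 120 possible orderings.
Hub→S1→S2→S3→S4→S5: 17+14+3+7+3 = 44
Hub→S1→S2→S3→S5→S4: 17+14+3+10+3 = 47
Hub→S1→S2→S4→S3→S5: 17+14+10+7+10 = 58
Hub→S1→S2→S4→S5→S3: 17+14+10+3+10 = 54
Hub→S1→S2→S5→S3→S4: 17+14+9+10+7 = 57
Hub→S1→S2→S5→S4→S3: 17+14+9+3+7 = 50
Hub→S1→S3→S2→S4→S5: 17+11+3+10+3 = 44
Hub→S1→S3→S2→S5→S4: 17+11+3+9+3 = 43
Hub→S1→S3→S4→S2→S5: 17+11+7+10+9 = 54
Hub→S1→S3→S4→S5→S2: 17+11+7+3+9 = 47
Hub→S1→S3→S5→S2→S4: 17+11+10+9+10 = 57
Hub→S1→S3→S5→S4→S2: 17+11+10+3+10 = 51
Hub→S1→S4→S2→S3→S5: 17+4+10+3+10 = 44
Hub→S1→S4→S2→S5→S3: 17+4+10+9+10 = 50
… (106 more)
Hub→S3→S2→S5→S4→S1: 6+3+9+3+4 = 25  ← best
The minimum is 25.
One shortest path: Hub → S3 → S2 → S5 → S4 → S1.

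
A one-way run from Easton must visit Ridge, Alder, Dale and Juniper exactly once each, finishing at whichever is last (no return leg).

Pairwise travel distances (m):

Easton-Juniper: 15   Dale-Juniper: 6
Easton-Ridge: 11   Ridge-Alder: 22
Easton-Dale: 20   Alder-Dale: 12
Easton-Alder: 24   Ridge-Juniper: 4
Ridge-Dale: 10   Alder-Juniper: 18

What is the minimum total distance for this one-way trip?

Shortest open route: 33 m.

There are 4! = 24 possible orderings.
Easton → Ridge → Alder → Dale → Juniper: 11+22+12+6 = 51
Easton → Ridge → Alder → Juniper → Dale: 11+22+18+6 = 57
Easton → Ridge → Dale → Alder → Juniper: 11+10+12+18 = 51
Easton → Ridge → Dale → Juniper → Alder: 11+10+6+18 = 45
Easton → Ridge → Juniper → Alder → Dale: 11+4+18+12 = 45
Easton → Ridge → Juniper → Dale → Alder: 11+4+6+12 = 33
Easton → Alder → Ridge → Dale → Juniper: 24+22+10+6 = 62
Easton → Alder → Ridge → Juniper → Dale: 24+22+4+6 = 56
Easton → Alder → Dale → Ridge → Juniper: 24+12+10+4 = 50
Easton → Alder → Dale → Juniper → Ridge: 24+12+6+4 = 46
Easton → Alder → Juniper → Ridge → Dale: 24+18+4+10 = 56
Easton → Alder → Juniper → Dale → Ridge: 24+18+6+10 = 58
Easton → Dale → Ridge → Alder → Juniper: 20+10+22+18 = 70
Easton → Dale → Ridge → Juniper → Alder: 20+10+4+18 = 52
… (10 more)
The minimum is 33.
One shortest path: Easton → Ridge → Juniper → Dale → Alder.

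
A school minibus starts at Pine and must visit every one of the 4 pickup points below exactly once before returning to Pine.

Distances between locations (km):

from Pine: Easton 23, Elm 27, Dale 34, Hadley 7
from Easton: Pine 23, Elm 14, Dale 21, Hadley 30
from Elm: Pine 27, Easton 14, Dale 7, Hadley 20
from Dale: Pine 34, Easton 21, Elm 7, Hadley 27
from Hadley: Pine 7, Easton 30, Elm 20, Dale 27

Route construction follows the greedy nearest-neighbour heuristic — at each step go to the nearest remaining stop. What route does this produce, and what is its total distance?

From Pine: distances to unvisited — Hadley=7, Easton=23, Elm=27, Dale=34. Nearest is Hadley (7).
From Hadley: distances to unvisited — Elm=20, Dale=27, Easton=30. Nearest is Elm (20).
From Elm: distances to unvisited — Dale=7, Easton=14. Nearest is Dale (7).
From Dale: distances to unvisited — Easton=21. Nearest is Easton (21).
Return Easton→Pine: 23.
Total = 7 + 20 + 7 + 21 + 23 = 78.

Nearest-neighbour total = 78 km; route Pine → Hadley → Elm → Dale → Easton → Pine.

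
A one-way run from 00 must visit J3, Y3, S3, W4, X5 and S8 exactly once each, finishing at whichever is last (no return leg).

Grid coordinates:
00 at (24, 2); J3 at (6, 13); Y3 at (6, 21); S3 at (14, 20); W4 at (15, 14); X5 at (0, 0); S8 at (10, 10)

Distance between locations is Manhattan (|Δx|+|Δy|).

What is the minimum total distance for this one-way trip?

There are 6! = 720 possible orderings.
00 - J3 - Y3 - S3 - W4 - X5 - S8: 29+8+9+7+29+20 = 102
00 - J3 - Y3 - S3 - W4 - S8 - X5: 29+8+9+7+9+20 = 82
00 - J3 - Y3 - S3 - X5 - W4 - S8: 29+8+9+34+29+9 = 118
00 - J3 - Y3 - S3 - X5 - S8 - W4: 29+8+9+34+20+9 = 109
00 - J3 - Y3 - S3 - S8 - W4 - X5: 29+8+9+14+9+29 = 98
00 - J3 - Y3 - S3 - S8 - X5 - W4: 29+8+9+14+20+29 = 109
00 - J3 - Y3 - W4 - S3 - X5 - S8: 29+8+16+7+34+20 = 114
00 - J3 - Y3 - W4 - S3 - S8 - X5: 29+8+16+7+14+20 = 94
… (712 more)
00 - W4 - S3 - Y3 - J3 - S8 - X5: 21+7+9+8+7+20 = 72  ← best
The minimum is 72.
One shortest path: 00 → W4 → S3 → Y3 → J3 → S8 → X5.

Minimum one-way distance = 72.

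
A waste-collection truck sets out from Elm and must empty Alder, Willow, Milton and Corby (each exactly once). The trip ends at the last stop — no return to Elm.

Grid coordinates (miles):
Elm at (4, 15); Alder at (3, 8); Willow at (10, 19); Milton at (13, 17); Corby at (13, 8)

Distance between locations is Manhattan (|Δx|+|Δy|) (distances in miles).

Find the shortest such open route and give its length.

Shortest open route: 32 miles.

There are 4! = 24 possible orderings.
Elm → Alder → Willow → Milton → Corby: 8+18+5+9 = 40
Elm → Alder → Willow → Corby → Milton: 8+18+14+9 = 49
Elm → Alder → Milton → Willow → Corby: 8+19+5+14 = 46
Elm → Alder → Milton → Corby → Willow: 8+19+9+14 = 50
Elm → Alder → Corby → Willow → Milton: 8+10+14+5 = 37
Elm → Alder → Corby → Milton → Willow: 8+10+9+5 = 32
Elm → Willow → Alder → Milton → Corby: 10+18+19+9 = 56
Elm → Willow → Alder → Corby → Milton: 10+18+10+9 = 47
Elm → Willow → Milton → Alder → Corby: 10+5+19+10 = 44
Elm → Willow → Milton → Corby → Alder: 10+5+9+10 = 34
Elm → Willow → Corby → Alder → Milton: 10+14+10+19 = 53
Elm → Willow → Corby → Milton → Alder: 10+14+9+19 = 52
Elm → Milton → Alder → Willow → Corby: 11+19+18+14 = 62
Elm → Milton → Alder → Corby → Willow: 11+19+10+14 = 54
… (10 more)
The minimum is 32.
One shortest path: Elm → Alder → Corby → Milton → Willow.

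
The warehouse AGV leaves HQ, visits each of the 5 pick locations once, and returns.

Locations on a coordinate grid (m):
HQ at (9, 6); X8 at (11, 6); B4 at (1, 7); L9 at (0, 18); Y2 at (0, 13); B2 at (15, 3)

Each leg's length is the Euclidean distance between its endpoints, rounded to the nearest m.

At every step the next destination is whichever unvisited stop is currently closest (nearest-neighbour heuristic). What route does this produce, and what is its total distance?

48 m along HQ → X8 → B2 → B4 → Y2 → L9 → HQ.

HQ → [X8:2 / B2:7 / B4:8 / Y2:11 / L9:15] → X8 (2)
X8 → [B2:5 / B4:10 / Y2:13 / L9:16] → B2 (5)
B2 → [B4:15 / Y2:18 / L9:21] → B4 (15)
B4 → [Y2:6 / L9:11] → Y2 (6)
Y2 → [L9:5] → L9 (5)
Return L9→HQ: 15.
Total = 2 + 5 + 15 + 6 + 5 + 15 = 48.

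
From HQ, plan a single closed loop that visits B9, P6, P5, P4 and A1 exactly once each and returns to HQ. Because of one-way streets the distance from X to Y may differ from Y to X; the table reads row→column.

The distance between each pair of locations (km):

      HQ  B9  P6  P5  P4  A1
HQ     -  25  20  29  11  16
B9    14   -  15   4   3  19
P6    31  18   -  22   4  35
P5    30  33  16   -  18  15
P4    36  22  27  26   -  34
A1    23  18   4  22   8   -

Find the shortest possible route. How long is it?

Shortest round trip = 80 km.

HQ-B9-P6-P5-P4-A1-HQ: 25+15+22+18+34+23 = 137
HQ-B9-P6-P5-A1-P4-HQ: 25+15+22+15+8+36 = 121
HQ-B9-P6-P4-P5-A1-HQ: 25+15+4+26+15+23 = 108
HQ-B9-P6-P4-A1-P5-HQ: 25+15+4+34+22+30 = 130
HQ-B9-P6-A1-P5-P4-HQ: 25+15+35+22+18+36 = 151
HQ-B9-P6-A1-P4-P5-HQ: 25+15+35+8+26+30 = 139
HQ-B9-P5-P6-P4-A1-HQ: 25+4+16+4+34+23 = 106
HQ-B9-P5-P6-A1-P4-HQ: 25+4+16+35+8+36 = 124
HQ-B9-P5-P4-P6-A1-HQ: 25+4+18+27+35+23 = 132
HQ-B9-P5-P4-A1-P6-HQ: 25+4+18+34+4+31 = 116
HQ-B9-P5-A1-P6-P4-HQ: 25+4+15+4+4+36 = 88
HQ-B9-P5-A1-P4-P6-HQ: 25+4+15+8+27+31 = 110
HQ-B9-P4-P6-P5-A1-HQ: 25+3+27+22+15+23 = 115
HQ-B9-P4-P6-A1-P5-HQ: 25+3+27+35+22+30 = 142
… (106 more)
HQ-A1-P6-P4-B9-P5-HQ: 16+4+4+22+4+30 = 80  ← best
The minimum is 80.
One optimal route: HQ → A1 → P6 → P4 → B9 → P5 → HQ.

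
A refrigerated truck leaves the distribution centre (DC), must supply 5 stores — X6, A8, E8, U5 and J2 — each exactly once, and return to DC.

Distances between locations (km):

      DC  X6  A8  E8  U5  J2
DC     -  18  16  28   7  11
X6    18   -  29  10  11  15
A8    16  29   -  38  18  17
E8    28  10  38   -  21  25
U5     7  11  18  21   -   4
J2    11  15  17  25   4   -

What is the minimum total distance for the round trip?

With 5 stops there are 5!/2 = 60 distinct round trips (a route and its reverse cost the same).
DC→X6→A8→E8→U5→J2→DC: 18+29+38+21+4+11 = 121
DC→X6→A8→E8→J2→U5→DC: 18+29+38+25+4+7 = 121
DC→X6→A8→U5→E8→J2→DC: 18+29+18+21+25+11 = 122
DC→X6→A8→U5→J2→E8→DC: 18+29+18+4+25+28 = 122
DC→X6→A8→J2→E8→U5→DC: 18+29+17+25+21+7 = 117
DC→X6→A8→J2→U5→E8→DC: 18+29+17+4+21+28 = 117
DC→X6→E8→A8→U5→J2→DC: 18+10+38+18+4+11 = 99
DC→X6→E8→A8→J2→U5→DC: 18+10+38+17+4+7 = 94
DC→X6→E8→U5→A8→J2→DC: 18+10+21+18+17+11 = 95
DC→X6→E8→U5→J2→A8→DC: 18+10+21+4+17+16 = 86
DC→X6→E8→J2→A8→U5→DC: 18+10+25+17+18+7 = 95
DC→X6→E8→J2→U5→A8→DC: 18+10+25+4+18+16 = 91
DC→X6→U5→A8→E8→J2→DC: 18+11+18+38+25+11 = 121
DC→X6→U5→A8→J2→E8→DC: 18+11+18+17+25+28 = 117
… (46 more)
The minimum is 86.
One optimal route: DC → X6 → E8 → U5 → J2 → A8 → DC (or its reverse).

Shortest round trip = 86 km.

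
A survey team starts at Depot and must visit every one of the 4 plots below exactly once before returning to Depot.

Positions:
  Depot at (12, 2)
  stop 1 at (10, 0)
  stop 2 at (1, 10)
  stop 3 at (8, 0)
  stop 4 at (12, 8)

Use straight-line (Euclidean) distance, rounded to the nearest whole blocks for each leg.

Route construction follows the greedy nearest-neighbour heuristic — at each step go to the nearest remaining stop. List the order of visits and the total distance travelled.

From Depot: distances to unvisited — stop 1=3, stop 3=4, stop 4=6, stop 2=14. Nearest is stop 1 (3).
From stop 1: distances to unvisited — stop 3=2, stop 4=8, stop 2=13. Nearest is stop 3 (2).
From stop 3: distances to unvisited — stop 4=9, stop 2=12. Nearest is stop 4 (9).
From stop 4: distances to unvisited — stop 2=11. Nearest is stop 2 (11).
Return stop 2→Depot: 14.
Total = 3 + 2 + 9 + 11 + 14 = 39.

Nearest-neighbour total = 39 blocks; route Depot → stop 1 → stop 3 → stop 4 → stop 2 → Depot.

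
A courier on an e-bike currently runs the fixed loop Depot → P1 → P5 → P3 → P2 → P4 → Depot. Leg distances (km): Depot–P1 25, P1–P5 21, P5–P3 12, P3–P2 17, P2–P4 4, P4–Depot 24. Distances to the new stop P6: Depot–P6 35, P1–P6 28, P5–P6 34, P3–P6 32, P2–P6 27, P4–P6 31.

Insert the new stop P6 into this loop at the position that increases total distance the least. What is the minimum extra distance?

Adding 38 km by placing P6 on the Depot–P1 leg.

Insertion cost between consecutive stops i–j is d(i,P6) + d(P6,j) − d(i,j):
  between Depot and P1: 35 + 28 − 25 = 38
  between P1 and P5: 28 + 34 − 21 = 41
  between P5 and P3: 34 + 32 − 12 = 54
  between P3 and P2: 32 + 27 − 17 = 42
  between P2 and P4: 27 + 31 − 4 = 54
  between P4 and Depot: 31 + 35 − 24 = 42
Cheapest insertion is between Depot and P1, adding 38.
New total = 103 + 38 = 141.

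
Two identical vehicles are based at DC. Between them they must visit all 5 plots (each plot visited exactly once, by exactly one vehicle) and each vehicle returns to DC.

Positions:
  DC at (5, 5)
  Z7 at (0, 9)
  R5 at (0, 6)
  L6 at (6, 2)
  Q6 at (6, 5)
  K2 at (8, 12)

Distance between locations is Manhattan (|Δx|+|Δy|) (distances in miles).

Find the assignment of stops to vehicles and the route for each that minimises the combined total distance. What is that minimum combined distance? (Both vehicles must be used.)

38 miles — the smallest possible combined total.

There are 2^4 − 1 = 15 ways to divide the 5 stops into two non-empty groups. For each, the best each vehicle can do is its own shortest tour through its group:
  {Z7} + {R5, L6, Q6, K2}: 18 + 36 = 54
  {R5} + {Z7, L6, Q6, K2}: 12 + 36 = 48
  {Z7, R5} + {L6, Q6, K2}: 18 + 26 = 44
  {L6} + {Z7, R5, Q6, K2}: 8 + 30 = 38
  {Z7, L6} + {R5, Q6, K2}: 26 + 30 = 56
  {R5, L6} + {Z7, Q6, K2}: 20 + 30 = 50
  … (15 splits in total)
Best: vehicle 1 DC → L6 → DC = 8; vehicle 2 DC → R5 → Z7 → K2 → Q6 → DC = 30; combined 38.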